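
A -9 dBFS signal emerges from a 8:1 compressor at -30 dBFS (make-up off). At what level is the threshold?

Gain reduction = -9 − (-30) = 21 dB; output overshoot = GR / (R − 1) = 21 / 7 = 3 dB.
Threshold = output − output overshoot = -30 − 3 = -33 dBFS.

-33 dBFS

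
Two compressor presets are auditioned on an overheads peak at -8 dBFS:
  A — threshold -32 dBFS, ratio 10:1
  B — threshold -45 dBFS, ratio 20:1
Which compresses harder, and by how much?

B, by 13.55 dB

A: overshoot 24 dB → output overshoot 2.4 dB → GR 21.6 dB.
B: overshoot 37 dB → output overshoot 1.85 dB → GR 35.15 dB.
Difference: 13.55 dB in favour of B.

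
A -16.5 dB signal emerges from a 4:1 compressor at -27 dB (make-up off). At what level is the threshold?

-30.5 dB

Input is 14 dB above T (since output overshoot × R = input overshoot: (-27 − T)·4 = -16.5 − T gives T = -30.5 dB).
Check: -30.5 + (-16.5 − (-30.5))/4 = -30.5 + 3.5 = -27 dB. ✓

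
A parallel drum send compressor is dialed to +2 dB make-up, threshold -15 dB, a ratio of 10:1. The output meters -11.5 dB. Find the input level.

Before make-up, the level was -11.5 − 2 = -13.5 dB.
That's 1.5 dB above the -15 dB threshold.
Undo the ratio: input overshoot = 1.5 × 10 = 15 dB, giving input = 0 dB.

0 dB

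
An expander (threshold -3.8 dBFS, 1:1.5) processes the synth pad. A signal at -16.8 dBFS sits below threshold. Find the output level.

-23.3 dBFS

Undershoot = (-3.8) − (-16.8) = 13 dB.
At 1:1.5, that expands to 19.5 dB under threshold.
Output = -3.8 − 19.5 = -23.3 dBFS.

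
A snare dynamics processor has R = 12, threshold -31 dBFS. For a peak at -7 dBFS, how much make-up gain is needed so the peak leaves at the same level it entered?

22 dB

Overshoot 24 dB → 24/12 = 2 dB after compression, so the compressed level is -31 + 2 = -29 dBFS.
Make-up = target − compressed = -7 − (-29) = 22 dB.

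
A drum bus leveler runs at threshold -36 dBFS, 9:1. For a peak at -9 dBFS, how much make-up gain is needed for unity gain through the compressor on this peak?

Without make-up, output = threshold + overshoot/9 = -36 + 3 = -33 dBFS.
Gap to target: 24 dB.

24 dB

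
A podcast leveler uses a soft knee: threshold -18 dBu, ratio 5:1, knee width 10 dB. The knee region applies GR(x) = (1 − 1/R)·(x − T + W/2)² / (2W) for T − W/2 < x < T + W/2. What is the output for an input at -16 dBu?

x − T + W/2 = -16 − (-18) + 5 = 7.
GR = (1 − 1/5) × 7² / 20 = 0.8 × 49 / 20 = 1.96 dB.
Output = -16 − 1.96 = -17.96 dBu.

-17.96 dBu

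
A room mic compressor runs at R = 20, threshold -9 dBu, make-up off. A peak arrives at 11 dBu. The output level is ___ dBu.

-8 dBu

The input is 20 dB above the -9 dBu threshold.
20:1 compression reduces that to 20/20 = 1 dB over.
So the level is -9 + 1 = -8 dBu.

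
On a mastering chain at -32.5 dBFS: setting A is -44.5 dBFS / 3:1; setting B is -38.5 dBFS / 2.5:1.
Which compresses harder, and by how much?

A: 12 dB over, compressed to 4 dB over, so 8 dB of GR.
B: 6 dB over, compressed to 2.4 dB over, so 3.6 dB of GR.
A reduces 4.4 dB more.

A, by 4.4 dB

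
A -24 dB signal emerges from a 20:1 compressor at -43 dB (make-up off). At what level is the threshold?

Input is 20 dB above T (since output overshoot × R = input overshoot: (-43 − T)·20 = -24 − T gives T = -44 dB).
Check: -44 + (-24 − (-44))/20 = -44 + 1 = -43 dB. ✓

-44 dB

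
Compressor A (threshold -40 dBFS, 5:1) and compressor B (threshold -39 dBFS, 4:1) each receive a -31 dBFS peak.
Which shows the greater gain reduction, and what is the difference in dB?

A, by 1.2 dB

A: 9 dB over, compressed to 1.8 dB over, so 7.2 dB of GR.
B: 8 dB over, compressed to 2 dB over, so 6 dB of GR.
A applies 1.2 dB more gain reduction.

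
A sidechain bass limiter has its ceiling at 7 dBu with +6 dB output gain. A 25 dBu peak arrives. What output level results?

13 dBu

The limiter clamps the peak to its 7 dBu ceiling.
Output gain then adds 6 dB: 7 + 6 = 13 dBu.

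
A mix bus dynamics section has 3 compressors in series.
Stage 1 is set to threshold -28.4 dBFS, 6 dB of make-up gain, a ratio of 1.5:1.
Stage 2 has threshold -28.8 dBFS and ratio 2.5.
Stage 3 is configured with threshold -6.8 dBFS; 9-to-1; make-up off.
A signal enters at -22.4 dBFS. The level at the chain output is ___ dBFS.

Stage 1: -22.4 dBFS is 6 dB over -28.4 dBFS; at 1.5:1 that becomes 4 dB over, giving -24.4 dBFS; +6 dB make-up → -18.4 dBFS.
Stage 2: -18.4 dBFS is 10.4 dB over -28.8 dBFS; at 2.5:1 that becomes 4.16 dB over, giving -24.64 dBFS.
Stage 3: -24.64 dBFS is at or below the -6.8 dBFS threshold — no compression; output -24.64 dBFS.

-24.64 dBFS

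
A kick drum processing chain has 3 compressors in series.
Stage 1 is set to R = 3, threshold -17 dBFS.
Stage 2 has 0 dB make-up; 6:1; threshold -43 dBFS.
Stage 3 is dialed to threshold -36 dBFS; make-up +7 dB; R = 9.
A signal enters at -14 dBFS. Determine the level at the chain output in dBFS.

Stage 1: -14 dBFS is 3 dB over -17 dBFS; at 3:1 that becomes 1 dB over, giving -16 dBFS.
Stage 2: overshoot 27 dB → 27/6 = 4.5 dB → -38.5 dBFS.
Stage 3: -38.5 dBFS is at or below the -36 dBFS threshold — no compression; make-up brings it to -31.5 dBFS.

-31.5 dBFS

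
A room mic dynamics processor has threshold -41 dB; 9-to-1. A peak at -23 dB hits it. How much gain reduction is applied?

The signal is 18 dB above threshold.
After 9:1 compression the overshoot becomes 18/9 = 2 dB.
GR = overshoot in − overshoot out = 18 − 2 = 16 dB.

16 dB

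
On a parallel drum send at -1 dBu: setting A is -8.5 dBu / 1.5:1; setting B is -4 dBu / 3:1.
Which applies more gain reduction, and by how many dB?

A, by 0.5 dB

A: 7.5 dB over, compressed to 5 dB over, so 2.5 dB of GR.
B: 3 dB over, compressed to 1 dB over, so 2 dB of GR.
A reduces 0.5 dB more.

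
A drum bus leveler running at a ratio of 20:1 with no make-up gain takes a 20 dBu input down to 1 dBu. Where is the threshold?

Input is 20 dB above T (since output overshoot × R = input overshoot: (1 − T)·20 = 20 − T gives T = 0 dBu).
Check: 0 + (20 − 0)/20 = 0 + 1 = 1 dBu. ✓

0 dBu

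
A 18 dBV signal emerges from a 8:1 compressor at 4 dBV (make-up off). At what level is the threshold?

Gain reduction = 18 − 4 = 14 dB; output overshoot = GR / (R − 1) = 14 / 7 = 2 dB.
Threshold = output − output overshoot = 4 − 2 = 2 dBV.

2 dBV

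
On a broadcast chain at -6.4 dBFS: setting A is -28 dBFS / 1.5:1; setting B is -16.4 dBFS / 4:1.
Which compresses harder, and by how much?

B, by 0.3 dB

A: overshoot 21.6 dB → output overshoot 14.4 dB → GR 7.2 dB.
B: overshoot 10 dB → output overshoot 2.5 dB → GR 7.5 dB.
Difference: 0.3 dB in favour of B.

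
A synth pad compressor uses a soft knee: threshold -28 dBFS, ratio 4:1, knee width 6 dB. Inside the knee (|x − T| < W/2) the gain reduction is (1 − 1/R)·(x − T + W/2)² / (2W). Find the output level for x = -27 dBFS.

-28 dBFS

x − T + W/2 = -27 − (-28) + 3 = 4.
GR = (1 − 1/4) × 4² / 12 = 0.75 × 16 / 12 = 1 dB.
Output = -27 − 1 = -28 dBFS.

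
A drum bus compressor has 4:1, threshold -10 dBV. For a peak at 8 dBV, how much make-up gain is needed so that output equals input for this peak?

The peak compresses to -10 + 18/4 = -5.5 dBV.
To reach 8 dBV requires 8 − (-5.5) = 13.5 dB of make-up.

13.5 dB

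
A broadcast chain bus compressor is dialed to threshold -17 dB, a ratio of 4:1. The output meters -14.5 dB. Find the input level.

Post-compression overshoot = -14.5 − (-17) = 2.5 dB.
Before 4:1 compression the overshoot was 2.5 × 4 = 10 dB, so input = -17 + 10 = -7 dB.

-7 dB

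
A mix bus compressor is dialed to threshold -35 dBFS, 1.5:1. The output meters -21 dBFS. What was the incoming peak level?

That's 14 dB above the -35 dBFS threshold.
Undo the ratio: input overshoot = 14 × 1.5 = 21 dB, giving input = -14 dBFS.

-14 dBFS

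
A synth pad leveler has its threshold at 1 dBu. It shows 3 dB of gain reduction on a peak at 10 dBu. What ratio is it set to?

Input overshoot = 10 − 1 = 9 dB.
Output overshoot = 9 − 3 = 6 dB.
Ratio = input overshoot / output overshoot = 9 / 6 = 1.5.

1.5:1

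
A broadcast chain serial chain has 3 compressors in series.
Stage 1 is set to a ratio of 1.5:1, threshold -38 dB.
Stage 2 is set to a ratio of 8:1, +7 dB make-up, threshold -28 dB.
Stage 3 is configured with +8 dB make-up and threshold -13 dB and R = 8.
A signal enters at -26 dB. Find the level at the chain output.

-15 dB

Stage 1: -26 dB is 12 dB over -38 dB; at 1.5:1 that becomes 8 dB over, giving -30 dB.
Stage 2: below threshold (-30 ≤ -28); passes unchanged; make-up brings it to -23 dB.
Stage 3: -23 dB is at or below the -13 dB threshold — no compression; make-up brings it to -15 dB.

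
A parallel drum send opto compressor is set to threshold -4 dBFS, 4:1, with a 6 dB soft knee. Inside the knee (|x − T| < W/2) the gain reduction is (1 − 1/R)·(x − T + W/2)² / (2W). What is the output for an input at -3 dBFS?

x − T + W/2 = -3 − (-4) + 3 = 4.
GR = (1 − 1/4) × 4² / 12 = 0.75 × 16 / 12 = 1 dB.
Output = -3 − 1 = -4 dBFS.

-4 dBFS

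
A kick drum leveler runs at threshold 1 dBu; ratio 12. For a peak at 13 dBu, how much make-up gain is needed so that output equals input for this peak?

11 dB

The peak compresses to 1 + 12/12 = 2 dBu.
To reach 13 dBu requires 13 − 2 = 11 dB of make-up.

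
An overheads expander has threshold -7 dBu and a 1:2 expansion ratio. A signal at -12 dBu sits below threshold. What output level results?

-17 dBu

Below threshold, a 1:2 expander applies gain = (2−1)×(T − x) of attenuation.
(2−1) × 5 = 5 dB, so output = -12 − 5 = -17 dBu.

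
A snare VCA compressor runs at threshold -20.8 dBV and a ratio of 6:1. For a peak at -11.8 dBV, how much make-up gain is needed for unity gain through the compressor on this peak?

7.5 dB

Without make-up, output = threshold + overshoot/6 = -20.8 + 1.5 = -19.3 dBV.
Gap to target: 7.5 dB.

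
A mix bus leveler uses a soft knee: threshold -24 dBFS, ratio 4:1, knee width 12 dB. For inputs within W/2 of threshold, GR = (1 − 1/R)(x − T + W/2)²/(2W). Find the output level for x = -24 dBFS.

x − T + W/2 = -24 − (-24) + 6 = 6.
GR = (1 − 1/4) × 6² / 24 = 0.75 × 36 / 24 = 1.125 dB.
Output = -24 − 1.125 = -25.125 dBFS.

-25.125 dBFS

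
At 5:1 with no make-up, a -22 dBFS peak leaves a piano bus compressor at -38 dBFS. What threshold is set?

-42 dBFS

Input is 20 dB above T (since output overshoot × R = input overshoot: (-38 − T)·5 = -22 − T gives T = -42 dBFS).
Check: -42 + (-22 − (-42))/5 = -42 + 4 = -38 dBFS. ✓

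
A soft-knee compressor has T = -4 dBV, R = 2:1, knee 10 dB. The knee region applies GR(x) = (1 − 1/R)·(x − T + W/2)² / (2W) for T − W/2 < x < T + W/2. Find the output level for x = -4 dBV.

-4.625 dBV

x − T + W/2 = -4 − (-4) + 5 = 5.
GR = (1 − 1/2) × 5² / 20 = 0.5 × 25 / 20 = 0.625 dB.
Output = -4 − 0.625 = -4.625 dBV.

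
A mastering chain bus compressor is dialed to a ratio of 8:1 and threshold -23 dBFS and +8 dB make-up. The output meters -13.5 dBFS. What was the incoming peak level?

Before make-up, the level was -13.5 − 8 = -21.5 dBFS.
The compressed level sits -21.5 − (-23) = 1.5 dB over threshold.
Undo the ratio: input overshoot = 1.5 × 8 = 12 dB, giving input = -11 dBFS.

-11 dBFS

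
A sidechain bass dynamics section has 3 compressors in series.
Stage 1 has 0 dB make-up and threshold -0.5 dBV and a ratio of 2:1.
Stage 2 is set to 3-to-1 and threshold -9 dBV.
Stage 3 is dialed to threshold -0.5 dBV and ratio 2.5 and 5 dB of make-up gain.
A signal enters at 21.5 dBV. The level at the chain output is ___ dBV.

Stage 1: overshoot 22 dB → 22/2 = 11 dB → 10.5 dBV.
Stage 2: 19.5 dB above -9 dBV, reduced 3:1 to 6.5 dB above → -2.5 dBV.
Stage 3: -2.5 dBV is at or below the -0.5 dBV threshold — no compression; make-up brings it to 2.5 dBV.

2.5 dBV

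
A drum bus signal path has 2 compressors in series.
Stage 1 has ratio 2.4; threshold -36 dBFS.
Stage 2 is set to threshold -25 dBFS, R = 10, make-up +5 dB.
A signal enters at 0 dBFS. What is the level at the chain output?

Stage 1: 0 dBFS is 36 dB over -36 dBFS; at 2.4:1 that becomes 15 dB over, giving -21 dBFS.
Stage 2: -21 dBFS is 4 dB over -25 dBFS; at 10:1 that becomes 0.4 dB over, giving -24.6 dBFS; +5 dB make-up → -19.6 dBFS.

-19.6 dBFS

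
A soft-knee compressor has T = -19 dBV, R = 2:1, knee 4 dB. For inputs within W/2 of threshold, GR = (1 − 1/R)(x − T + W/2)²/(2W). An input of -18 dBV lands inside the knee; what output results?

-18.5625 dBV

x − T + W/2 = -18 − (-19) + 2 = 3.
GR = (1 − 1/2) × 3² / 8 = 0.5 × 9 / 8 = 0.5625 dB.
Output = -18 − 0.5625 = -18.5625 dBV.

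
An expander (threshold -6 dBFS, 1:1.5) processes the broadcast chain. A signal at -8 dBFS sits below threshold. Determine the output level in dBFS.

The input is 2 dB below the -6 dBFS threshold.
A 1:1.5 expander multiplies undershoot by 1.5: 2 × 1.5 = 3 dB below threshold.
Output = -6 − 3 = -9 dBFS.

-9 dBFS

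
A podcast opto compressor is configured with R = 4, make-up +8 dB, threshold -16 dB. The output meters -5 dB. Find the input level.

-4 dB

Stripping the +8 dB make-up gives -13 dB at the gain stage.
That's 3 dB above the -16 dB threshold.
Input overshoot = R × output overshoot = 12 dB → input = -16 + 12 = -4 dB.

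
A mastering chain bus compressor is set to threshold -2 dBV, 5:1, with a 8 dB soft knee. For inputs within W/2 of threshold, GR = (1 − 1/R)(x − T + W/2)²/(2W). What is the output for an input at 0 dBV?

x − T + W/2 = 0 − (-2) + 4 = 6.
GR = (1 − 1/5) × 6² / 16 = 0.8 × 36 / 16 = 1.8 dB.
Output = 0 − 1.8 = -1.8 dBV.

-1.8 dBV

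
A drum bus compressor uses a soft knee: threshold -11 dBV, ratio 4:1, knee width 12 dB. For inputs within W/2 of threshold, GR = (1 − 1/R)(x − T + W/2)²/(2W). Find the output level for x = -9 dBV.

-11 dBV

x − T + W/2 = -9 − (-11) + 6 = 8.
GR = (1 − 1/4) × 8² / 24 = 0.75 × 64 / 24 = 2 dB.
Output = -9 − 2 = -11 dBV.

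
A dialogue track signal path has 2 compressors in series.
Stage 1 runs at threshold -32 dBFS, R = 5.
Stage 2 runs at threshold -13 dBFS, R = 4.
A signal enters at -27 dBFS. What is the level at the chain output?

Stage 1: 5 dB above -32 dBFS, reduced 5:1 to 1 dB above → -31 dBFS.
Stage 2: below threshold (-31 ≤ -13); passes unchanged; output -31 dBFS.

-31 dBFS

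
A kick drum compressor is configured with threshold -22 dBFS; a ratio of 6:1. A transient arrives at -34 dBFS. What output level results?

-34 dBFS

-34 dBFS is 12 dB below the -22 dBFS threshold, so no gain reduction is applied.
Output = input = -34 dBFS.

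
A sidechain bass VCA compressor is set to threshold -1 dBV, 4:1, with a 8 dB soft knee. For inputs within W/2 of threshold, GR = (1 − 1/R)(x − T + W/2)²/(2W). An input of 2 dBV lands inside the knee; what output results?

-0.296875 dBV

x − T + W/2 = 2 − (-1) + 4 = 7.
GR = (1 − 1/4) × 7² / 16 = 0.75 × 49 / 16 = 2.296875 dB.
Output = 2 − 2.296875 = -0.296875 dBV.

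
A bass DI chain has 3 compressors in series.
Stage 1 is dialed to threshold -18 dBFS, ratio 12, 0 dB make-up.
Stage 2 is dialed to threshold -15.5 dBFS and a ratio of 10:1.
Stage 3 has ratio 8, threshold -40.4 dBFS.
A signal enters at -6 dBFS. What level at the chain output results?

-37.475 dBFS

Stage 1: -6 dBFS is 12 dB over -18 dBFS; at 12:1 that becomes 1 dB over, giving -17 dBFS.
Stage 2: -17 dBFS ≤ -15.5 dBFS, so stage 2 doesn't engage; output -17 dBFS.
Stage 3: 23.4 dB above -40.4 dBFS, reduced 8:1 to 2.925 dB above → -37.475 dBFS.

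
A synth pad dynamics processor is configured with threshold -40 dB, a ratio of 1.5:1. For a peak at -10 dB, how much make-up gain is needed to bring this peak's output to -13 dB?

Overshoot 30 dB → 30/1.5 = 20 dB after compression, so the compressed level is -40 + 20 = -20 dB.
Make-up = target − compressed = -13 − (-20) = 7 dB.

7 dB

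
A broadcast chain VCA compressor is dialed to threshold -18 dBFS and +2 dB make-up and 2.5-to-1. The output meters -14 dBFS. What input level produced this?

Remove make-up: -14 − 2 = -16 dBFS.
That's 2 dB above the -18 dBFS threshold.
Undo the ratio: input overshoot = 2 × 2.5 = 5 dB, giving input = -13 dBFS.

-13 dBFS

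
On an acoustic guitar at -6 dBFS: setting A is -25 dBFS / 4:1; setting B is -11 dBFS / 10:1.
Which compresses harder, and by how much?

A: GR = 19 − 19/4 = 14.25 dB.
B: GR = 5 − 5/10 = 4.5 dB.
A reduces 9.75 dB more.

A, by 9.75 dB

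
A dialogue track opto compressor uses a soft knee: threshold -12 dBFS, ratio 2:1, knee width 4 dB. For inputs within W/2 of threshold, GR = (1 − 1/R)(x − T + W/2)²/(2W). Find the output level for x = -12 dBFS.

-12.25 dBFS

x − T + W/2 = -12 − (-12) + 2 = 2.
GR = (1 − 1/2) × 2² / 8 = 0.5 × 4 / 8 = 0.25 dB.
Output = -12 − 0.25 = -12.25 dBFS.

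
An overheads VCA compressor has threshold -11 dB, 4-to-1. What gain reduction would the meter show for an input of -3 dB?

The signal is 8 dB above threshold.
After 4:1 compression the overshoot becomes 8/4 = 2 dB.
So the signal is attenuated by 8 − 2 = 6 dB.

6 dB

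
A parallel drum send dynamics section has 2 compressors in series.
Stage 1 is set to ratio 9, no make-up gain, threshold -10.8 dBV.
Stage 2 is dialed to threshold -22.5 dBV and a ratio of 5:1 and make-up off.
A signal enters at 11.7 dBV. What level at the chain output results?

-19.66 dBV

Stage 1: 11.7 dBV is 22.5 dB over -10.8 dBV; at 9:1 that becomes 2.5 dB over, giving -8.3 dBV.
Stage 2: 14.2 dB above -22.5 dBV, reduced 5:1 to 2.84 dB above → -19.66 dBV.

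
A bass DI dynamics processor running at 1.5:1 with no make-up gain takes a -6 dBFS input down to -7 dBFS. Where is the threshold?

Input is 3 dB above T (since output overshoot × R = input overshoot: (-7 − T)·1.5 = -6 − T gives T = -9 dBFS).
Check: -9 + (-6 − (-9))/1.5 = -9 + 2 = -7 dBFS. ✓

-9 dBFS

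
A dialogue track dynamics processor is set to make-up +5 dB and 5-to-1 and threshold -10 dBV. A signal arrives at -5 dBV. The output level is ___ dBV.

-4 dBV

The input is 5 dB above the -10 dBV threshold.
At 5:1 the overshoot is divided by 5, leaving 1 dB above threshold.
Output = -10 + 1 = -9 dBV; make-up adds 5 dB, giving -4 dBV.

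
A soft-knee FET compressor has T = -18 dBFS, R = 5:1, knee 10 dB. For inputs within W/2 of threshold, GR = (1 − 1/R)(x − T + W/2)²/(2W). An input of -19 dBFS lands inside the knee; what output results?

x − T + W/2 = -19 − (-18) + 5 = 4.
GR = (1 − 1/5) × 4² / 20 = 0.8 × 16 / 20 = 0.64 dB.
Output = -19 − 0.64 = -19.64 dBFS.

-19.64 dBFS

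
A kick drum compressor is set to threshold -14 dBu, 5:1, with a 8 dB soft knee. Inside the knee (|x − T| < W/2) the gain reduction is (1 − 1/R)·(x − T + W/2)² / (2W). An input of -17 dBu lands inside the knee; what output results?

x − T + W/2 = -17 − (-14) + 4 = 1.
GR = (1 − 1/5) × 1² / 16 = 0.8 × 1 / 16 = 0.05 dB.
Output = -17 − 0.05 = -17.05 dBu.

-17.05 dBu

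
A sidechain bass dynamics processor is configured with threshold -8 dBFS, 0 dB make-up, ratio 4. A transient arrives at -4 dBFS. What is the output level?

-7 dBFS

The input is 4 dB above the -8 dBFS threshold.
The 4 dB excess becomes 1 dB after 4:1 reduction.
So the level is -8 + 1 = -7 dBFS.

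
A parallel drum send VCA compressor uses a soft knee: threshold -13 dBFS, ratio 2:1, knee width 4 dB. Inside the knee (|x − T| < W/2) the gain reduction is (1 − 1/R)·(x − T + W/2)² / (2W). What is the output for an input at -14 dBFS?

-14.0625 dBFS

x − T + W/2 = -14 − (-13) + 2 = 1.
GR = (1 − 1/2) × 1² / 8 = 0.5 × 1 / 8 = 0.0625 dB.
Output = -14 − 0.0625 = -14.0625 dBFS.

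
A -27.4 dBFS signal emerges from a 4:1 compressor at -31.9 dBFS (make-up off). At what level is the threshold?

-33.4 dBFS

Input is 6 dB above T (since output overshoot × R = input overshoot: (-31.9 − T)·4 = -27.4 − T gives T = -33.4 dBFS).
Check: -33.4 + (-27.4 − (-33.4))/4 = -33.4 + 1.5 = -31.9 dBFS. ✓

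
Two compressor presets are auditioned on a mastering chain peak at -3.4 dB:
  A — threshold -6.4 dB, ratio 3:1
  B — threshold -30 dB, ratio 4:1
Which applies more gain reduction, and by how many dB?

B, by 17.95 dB

A: overshoot 3 dB → output overshoot 1 dB → GR 2 dB.
B: overshoot 26.6 dB → output overshoot 6.65 dB → GR 19.95 dB.
B reduces 17.95 dB more.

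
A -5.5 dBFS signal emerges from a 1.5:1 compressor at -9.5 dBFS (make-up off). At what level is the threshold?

-17.5 dBFS

Input is 12 dB above T (since output overshoot × R = input overshoot: (-9.5 − T)·1.5 = -5.5 − T gives T = -17.5 dBFS).
Check: -17.5 + (-5.5 − (-17.5))/1.5 = -17.5 + 8 = -9.5 dBFS. ✓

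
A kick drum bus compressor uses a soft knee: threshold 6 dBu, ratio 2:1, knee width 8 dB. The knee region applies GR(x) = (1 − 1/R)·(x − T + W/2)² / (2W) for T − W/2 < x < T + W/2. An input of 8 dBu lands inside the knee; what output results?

x − T + W/2 = 8 − 6 + 4 = 6.
GR = (1 − 1/2) × 6² / 16 = 0.5 × 36 / 16 = 1.125 dB.
Output = 8 − 1.125 = 6.875 dBu.

6.875 dBu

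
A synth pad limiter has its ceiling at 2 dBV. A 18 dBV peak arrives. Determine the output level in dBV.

2 dBV

The limiter clamps the peak to its 2 dBV ceiling.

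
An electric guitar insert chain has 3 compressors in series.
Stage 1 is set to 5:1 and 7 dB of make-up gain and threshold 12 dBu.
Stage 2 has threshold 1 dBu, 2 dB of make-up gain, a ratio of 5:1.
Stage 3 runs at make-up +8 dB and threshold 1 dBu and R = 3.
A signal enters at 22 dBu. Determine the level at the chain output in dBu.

11 dBu

Stage 1: overshoot 10 dB → 10/5 = 2 dB → 14 dBu; +7 dB make-up → 21 dBu.
Stage 2: overshoot 20 dB → 20/5 = 4 dB → 5 dBu; +2 dB make-up → 7 dBu.
Stage 3: overshoot 6 dB → 6/3 = 2 dB → 3 dBu; +8 dB make-up → 11 dBu.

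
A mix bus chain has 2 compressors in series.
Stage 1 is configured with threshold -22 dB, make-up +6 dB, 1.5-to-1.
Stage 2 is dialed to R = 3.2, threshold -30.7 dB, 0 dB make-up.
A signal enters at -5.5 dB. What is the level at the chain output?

Stage 1: 16.5 dB above -22 dB, reduced 1.5:1 to 11 dB above → -11 dB; +6 dB make-up → -5 dB.
Stage 2: overshoot 25.7 dB → 25.7/3.2 = 8.03125 dB → -22.66875 dB.

-22.66875 dB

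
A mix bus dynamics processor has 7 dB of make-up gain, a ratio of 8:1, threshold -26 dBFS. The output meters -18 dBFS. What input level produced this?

Before make-up, the level was -18 − 7 = -25 dBFS.
The compressed level sits -25 − (-26) = 1 dB over threshold.
Input overshoot = R × output overshoot = 8 dB → input = -26 + 8 = -18 dBFS.

-18 dBFS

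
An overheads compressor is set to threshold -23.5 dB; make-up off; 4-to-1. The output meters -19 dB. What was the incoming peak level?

-5.5 dB

Post-compression overshoot = -19 − (-23.5) = 4.5 dB.
Undo the ratio: input overshoot = 4.5 × 4 = 18 dB, giving input = -5.5 dB.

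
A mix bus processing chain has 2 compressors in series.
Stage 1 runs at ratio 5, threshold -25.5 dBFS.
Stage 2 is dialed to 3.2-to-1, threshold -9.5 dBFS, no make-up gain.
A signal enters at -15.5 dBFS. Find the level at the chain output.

Stage 1: overshoot 10 dB → 10/5 = 2 dB → -23.5 dBFS.
Stage 2: -23.5 dBFS ≤ -9.5 dBFS, so stage 2 doesn't engage; output -23.5 dBFS.

-23.5 dBFS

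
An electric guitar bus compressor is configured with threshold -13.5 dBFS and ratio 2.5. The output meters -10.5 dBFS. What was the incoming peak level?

That's 3 dB above the -13.5 dBFS threshold.
Before 2.5:1 compression the overshoot was 3 × 2.5 = 7.5 dB, so input = -13.5 + 7.5 = -6 dBFS.

-6 dBFS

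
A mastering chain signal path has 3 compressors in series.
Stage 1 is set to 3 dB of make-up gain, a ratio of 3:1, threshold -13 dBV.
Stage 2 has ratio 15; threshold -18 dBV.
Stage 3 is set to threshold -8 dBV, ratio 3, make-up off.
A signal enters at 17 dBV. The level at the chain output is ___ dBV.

Stage 1: 17 dBV is 30 dB over -13 dBV; at 3:1 that becomes 10 dB over, giving -3 dBV; +3 dB make-up → 0 dBV.
Stage 2: overshoot 18 dB → 18/15 = 1.2 dB → -16.8 dBV.
Stage 3: below threshold (-16.8 ≤ -8); passes unchanged; output -16.8 dBV.

-16.8 dBV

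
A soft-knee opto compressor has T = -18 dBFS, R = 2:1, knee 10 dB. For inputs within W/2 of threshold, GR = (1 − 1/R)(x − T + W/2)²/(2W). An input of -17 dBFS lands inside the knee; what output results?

x − T + W/2 = -17 − (-18) + 5 = 6.
GR = (1 − 1/2) × 6² / 20 = 0.5 × 36 / 20 = 0.9 dB.
Output = -17 − 0.9 = -17.9 dBFS.

-17.9 dBFS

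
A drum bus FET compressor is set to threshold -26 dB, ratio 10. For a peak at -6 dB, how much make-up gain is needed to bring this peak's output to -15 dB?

Overshoot 20 dB → 20/10 = 2 dB after compression, so the compressed level is -26 + 2 = -24 dB.
Make-up = target − compressed = -15 − (-24) = 9 dB.

9 dB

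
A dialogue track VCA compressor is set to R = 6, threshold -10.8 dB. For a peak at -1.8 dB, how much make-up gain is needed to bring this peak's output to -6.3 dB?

3 dB

Overshoot 9 dB → 9/6 = 1.5 dB after compression, so the compressed level is -10.8 + 1.5 = -9.3 dB.
Make-up = target − compressed = -6.3 − (-9.3) = 3 dB.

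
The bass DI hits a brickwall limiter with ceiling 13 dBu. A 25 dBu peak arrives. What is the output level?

The limiter clamps the peak to its 13 dBu ceiling.

13 dBu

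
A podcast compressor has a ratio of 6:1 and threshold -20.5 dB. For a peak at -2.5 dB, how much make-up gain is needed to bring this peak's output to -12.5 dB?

The peak compresses to -20.5 + 18/6 = -17.5 dB.
To reach -12.5 dB requires -12.5 − (-17.5) = 5 dB of make-up.

5 dB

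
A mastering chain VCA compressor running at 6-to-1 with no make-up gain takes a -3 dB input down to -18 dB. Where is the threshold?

Let T be the threshold. Output overshoot = (input overshoot)/R, so -18 − T = (-3 − T)/6.
6·(-18 − T) = -3 − T → 5·T = -108 − (-3) = -105.
T = -105/5 = -21 dB.

-21 dB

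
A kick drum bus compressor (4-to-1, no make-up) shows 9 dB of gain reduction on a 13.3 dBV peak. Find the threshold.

Input is 12 dB above T (since output overshoot × R = input overshoot: (4.3 − T)·4 = 13.3 − T gives T = 1.3 dBV).
Check: 1.3 + (13.3 − 1.3)/4 = 1.3 + 3 = 4.3 dBV. ✓

1.3 dBV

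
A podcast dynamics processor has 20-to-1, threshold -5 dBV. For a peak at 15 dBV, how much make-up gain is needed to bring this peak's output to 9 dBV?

Without make-up, output = threshold + overshoot/20 = -5 + 1 = -4 dBV.
Gap to target: 13 dB.

13 dB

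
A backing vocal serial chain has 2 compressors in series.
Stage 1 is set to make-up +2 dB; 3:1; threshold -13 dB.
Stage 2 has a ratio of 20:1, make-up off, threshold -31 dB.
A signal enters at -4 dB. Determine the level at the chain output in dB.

-29.85 dB

Stage 1: 9 dB above -13 dB, reduced 3:1 to 3 dB above → -10 dB; +2 dB make-up → -8 dB.
Stage 2: overshoot 23 dB → 23/20 = 1.15 dB → -29.85 dB.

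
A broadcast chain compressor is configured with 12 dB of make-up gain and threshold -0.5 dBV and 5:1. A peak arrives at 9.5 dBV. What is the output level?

The input is 10 dB above the -0.5 dBV threshold.
5:1 compression reduces that to 10/5 = 2 dB over.
So the level is -0.5 + 2 = 1.5 dBV; make-up adds 12 dB, giving 13.5 dBV.

13.5 dBV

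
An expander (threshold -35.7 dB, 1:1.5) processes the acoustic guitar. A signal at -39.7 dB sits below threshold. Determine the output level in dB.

The input is 4 dB below the -35.7 dB threshold.
A 1:1.5 expander multiplies undershoot by 1.5: 4 × 1.5 = 6 dB below threshold.
Output = -35.7 − 6 = -41.7 dB.

-41.7 dB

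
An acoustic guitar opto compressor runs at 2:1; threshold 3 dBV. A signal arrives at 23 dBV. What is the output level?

The input is 20 dB above the 3 dBV threshold.
The 20 dB excess becomes 10 dB after 2:1 reduction.
So the level is 3 + 10 = 13 dBV.

13 dBV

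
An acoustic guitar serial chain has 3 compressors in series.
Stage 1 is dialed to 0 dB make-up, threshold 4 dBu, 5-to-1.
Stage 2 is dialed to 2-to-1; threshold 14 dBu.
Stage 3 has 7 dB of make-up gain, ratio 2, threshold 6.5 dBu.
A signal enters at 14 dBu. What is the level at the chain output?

13 dBu

Stage 1: 10 dB above 4 dBu, reduced 5:1 to 2 dB above → 6 dBu.
Stage 2: 6 dBu is at or below the 14 dBu threshold — no compression; output 6 dBu.
Stage 3: below threshold (6 ≤ 6.5); passes unchanged; make-up brings it to 13 dBu.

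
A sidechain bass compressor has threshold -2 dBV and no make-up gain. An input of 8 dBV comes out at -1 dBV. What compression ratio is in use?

10:1

Input overshoot = 8 − (-2) = 10 dB; output overshoot = -1 − (-2) = 1 dB.
Ratio = 10 / 1 = 10.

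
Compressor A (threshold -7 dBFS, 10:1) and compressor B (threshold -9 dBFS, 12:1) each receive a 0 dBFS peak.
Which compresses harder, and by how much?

B, by 1.95 dB

A: overshoot 7 dB → output overshoot 0.7 dB → GR 6.3 dB.
B: overshoot 9 dB → output overshoot 0.75 dB → GR 8.25 dB.
B applies 1.95 dB more gain reduction.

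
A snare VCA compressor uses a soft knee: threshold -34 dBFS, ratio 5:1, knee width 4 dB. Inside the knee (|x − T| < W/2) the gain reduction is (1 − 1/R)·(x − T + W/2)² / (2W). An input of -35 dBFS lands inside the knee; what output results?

x − T + W/2 = -35 − (-34) + 2 = 1.
GR = (1 − 1/5) × 1² / 8 = 0.8 × 1 / 8 = 0.1 dB.
Output = -35 − 0.1 = -35.1 dBFS.

-35.1 dBFS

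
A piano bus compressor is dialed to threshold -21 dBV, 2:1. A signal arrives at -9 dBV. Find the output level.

-15 dBV

-9 dBV sits 12 dB over threshold.
At 2:1 the overshoot is divided by 2, leaving 6 dB above threshold.
So the level is -21 + 6 = -15 dBV.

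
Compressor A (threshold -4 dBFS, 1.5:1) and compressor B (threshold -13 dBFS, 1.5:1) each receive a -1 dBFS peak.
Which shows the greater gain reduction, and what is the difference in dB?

A: 3 dB over, compressed to 2 dB over, so 1 dB of GR.
B: 12 dB over, compressed to 8 dB over, so 4 dB of GR.
Difference: 3 dB in favour of B.

B, by 3 dB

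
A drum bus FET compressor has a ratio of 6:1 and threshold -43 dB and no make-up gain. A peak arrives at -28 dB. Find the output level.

-40.5 dB

Overshoot: -28 − (-43) = 15 dB.
6:1 compression reduces that to 15/6 = 2.5 dB over.
Output = -43 + 2.5 = -40.5 dB.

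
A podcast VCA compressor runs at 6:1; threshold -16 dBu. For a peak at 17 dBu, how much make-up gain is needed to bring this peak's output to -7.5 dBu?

3 dB

The peak compresses to -16 + 33/6 = -10.5 dBu.
To reach -7.5 dBu requires -7.5 − (-10.5) = 3 dB of make-up.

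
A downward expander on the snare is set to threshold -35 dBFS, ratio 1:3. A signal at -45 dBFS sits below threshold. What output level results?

Undershoot = (-35) − (-45) = 10 dB.
At 1:3, that expands to 30 dB under threshold.
Output = -35 − 30 = -65 dBFS.

-65 dBFS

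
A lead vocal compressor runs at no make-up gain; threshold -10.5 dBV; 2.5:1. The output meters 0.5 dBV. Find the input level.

That's 11 dB above the -10.5 dBV threshold.
Input overshoot = R × output overshoot = 27.5 dB → input = -10.5 + 27.5 = 17 dBV.

17 dBV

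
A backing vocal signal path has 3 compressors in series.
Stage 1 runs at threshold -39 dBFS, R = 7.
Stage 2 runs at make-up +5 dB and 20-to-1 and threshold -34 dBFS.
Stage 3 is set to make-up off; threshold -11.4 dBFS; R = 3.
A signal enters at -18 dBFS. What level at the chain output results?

Stage 1: -18 dBFS is 21 dB over -39 dBFS; at 7:1 that becomes 3 dB over, giving -36 dBFS.
Stage 2: -36 dBFS ≤ -34 dBFS, so stage 2 doesn't engage; make-up brings it to -31 dBFS.
Stage 3: -31 dBFS ≤ -11.4 dBFS, so stage 3 doesn't engage; output -31 dBFS.

-31 dBFS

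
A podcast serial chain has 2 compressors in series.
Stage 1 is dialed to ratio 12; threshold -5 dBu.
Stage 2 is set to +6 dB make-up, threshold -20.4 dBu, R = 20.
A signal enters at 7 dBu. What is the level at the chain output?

Stage 1: 12 dB above -5 dBu, reduced 12:1 to 1 dB above → -4 dBu.
Stage 2: -4 dBu is 16.4 dB over -20.4 dBu; at 20:1 that becomes 0.82 dB over, giving -19.58 dBu; +6 dB make-up → -13.58 dBu.

-13.58 dBu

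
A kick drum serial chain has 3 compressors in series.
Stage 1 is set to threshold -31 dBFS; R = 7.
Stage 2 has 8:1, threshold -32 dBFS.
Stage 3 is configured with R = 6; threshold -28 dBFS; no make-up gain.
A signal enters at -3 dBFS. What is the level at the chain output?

-31.375 dBFS

Stage 1: overshoot 28 dB → 28/7 = 4 dB → -27 dBFS.
Stage 2: -27 dBFS is 5 dB over -32 dBFS; at 8:1 that becomes 0.625 dB over, giving -31.375 dBFS.
Stage 3: below threshold (-31.375 ≤ -28); passes unchanged; output -31.375 dBFS.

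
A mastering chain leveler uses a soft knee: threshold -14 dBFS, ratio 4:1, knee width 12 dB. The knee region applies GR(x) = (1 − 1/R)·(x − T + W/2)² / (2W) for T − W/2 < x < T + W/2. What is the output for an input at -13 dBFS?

x − T + W/2 = -13 − (-14) + 6 = 7.
GR = (1 − 1/4) × 7² / 24 = 0.75 × 49 / 24 = 1.53125 dB.
Output = -13 − 1.53125 = -14.53125 dBFS.

-14.53125 dBFS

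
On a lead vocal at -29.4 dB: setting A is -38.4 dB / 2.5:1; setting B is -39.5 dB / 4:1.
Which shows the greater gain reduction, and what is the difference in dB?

A: overshoot 9 dB → output overshoot 3.6 dB → GR 5.4 dB.
B: overshoot 10.1 dB → output overshoot 2.525 dB → GR 7.575 dB.
B reduces 2.175 dB more.

B, by 2.175 dB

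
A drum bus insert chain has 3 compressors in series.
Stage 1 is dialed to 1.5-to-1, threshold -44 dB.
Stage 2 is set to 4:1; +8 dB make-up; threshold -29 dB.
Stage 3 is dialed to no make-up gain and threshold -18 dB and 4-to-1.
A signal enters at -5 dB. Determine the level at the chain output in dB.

Stage 1: -5 dB is 39 dB over -44 dB; at 1.5:1 that becomes 26 dB over, giving -18 dB.
Stage 2: -18 dB is 11 dB over -29 dB; at 4:1 that becomes 2.75 dB over, giving -26.25 dB; +8 dB make-up → -18.25 dB.
Stage 3: below threshold (-18.25 ≤ -18); passes unchanged; output -18.25 dB.

-18.25 dB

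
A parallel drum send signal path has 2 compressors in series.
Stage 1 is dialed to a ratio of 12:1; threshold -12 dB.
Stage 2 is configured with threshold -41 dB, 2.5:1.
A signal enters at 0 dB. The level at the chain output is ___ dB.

Stage 1: 12 dB above -12 dB, reduced 12:1 to 1 dB above → -11 dB.
Stage 2: overshoot 30 dB → 30/2.5 = 12 dB → -29 dB.

-29 dB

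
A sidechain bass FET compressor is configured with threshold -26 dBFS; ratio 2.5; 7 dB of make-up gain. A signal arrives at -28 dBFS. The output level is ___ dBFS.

-21 dBFS

-28 dBFS is 2 dB below the -26 dBFS threshold, so no gain reduction is applied.
Make-up gain adds 7 dB: -28 + 7 = -21 dBFS.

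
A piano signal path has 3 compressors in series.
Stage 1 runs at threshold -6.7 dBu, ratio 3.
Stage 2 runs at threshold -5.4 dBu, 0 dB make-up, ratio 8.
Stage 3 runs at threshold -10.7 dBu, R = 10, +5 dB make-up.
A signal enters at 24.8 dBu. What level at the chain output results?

-5.055 dBu

Stage 1: 24.8 dBu is 31.5 dB over -6.7 dBu; at 3:1 that becomes 10.5 dB over, giving 3.8 dBu.
Stage 2: 3.8 dBu is 9.2 dB over -5.4 dBu; at 8:1 that becomes 1.15 dB over, giving -4.25 dBu.
Stage 3: -4.25 dBu is 6.45 dB over -10.7 dBu; at 10:1 that becomes 0.645 dB over, giving -10.055 dBu; +5 dB make-up → -5.055 dBu.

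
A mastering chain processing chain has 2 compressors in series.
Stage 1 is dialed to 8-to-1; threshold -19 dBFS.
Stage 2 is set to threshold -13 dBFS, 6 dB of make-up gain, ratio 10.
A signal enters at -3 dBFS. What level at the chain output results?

-11 dBFS

Stage 1: overshoot 16 dB → 16/8 = 2 dB → -17 dBFS.
Stage 2: -17 dBFS ≤ -13 dBFS, so stage 2 doesn't engage; make-up brings it to -11 dBFS.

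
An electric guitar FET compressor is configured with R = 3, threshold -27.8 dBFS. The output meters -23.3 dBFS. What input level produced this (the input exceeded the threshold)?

The compressed level sits -23.3 − (-27.8) = 4.5 dB over threshold.
Before 3:1 compression the overshoot was 4.5 × 3 = 13.5 dB, so input = -27.8 + 13.5 = -14.3 dBFS.

-14.3 dBFS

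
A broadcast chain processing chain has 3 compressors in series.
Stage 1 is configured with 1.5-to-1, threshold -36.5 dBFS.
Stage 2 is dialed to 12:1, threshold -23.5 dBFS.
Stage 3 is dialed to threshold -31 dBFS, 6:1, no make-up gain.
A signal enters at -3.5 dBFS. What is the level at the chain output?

Stage 1: overshoot 33 dB → 33/1.5 = 22 dB → -14.5 dBFS.
Stage 2: overshoot 9 dB → 9/12 = 0.75 dB → -22.75 dBFS.
Stage 3: -22.75 dBFS is 8.25 dB over -31 dBFS; at 6:1 that becomes 1.375 dB over, giving -29.625 dBFS.

-29.625 dBFS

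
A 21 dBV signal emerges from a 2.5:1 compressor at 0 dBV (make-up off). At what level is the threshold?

Gain reduction = 21 − 0 = 21 dB; output overshoot = GR / (R − 1) = 21 / 1.5 = 14 dB.
Threshold = output − output overshoot = 0 − 14 = -14 dBV.

-14 dBV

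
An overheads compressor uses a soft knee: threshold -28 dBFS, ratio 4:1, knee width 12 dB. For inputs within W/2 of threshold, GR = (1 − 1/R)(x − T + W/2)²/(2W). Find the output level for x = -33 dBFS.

x − T + W/2 = -33 − (-28) + 6 = 1.
GR = (1 − 1/4) × 1² / 24 = 0.75 × 1 / 24 = 0.03125 dB.
Output = -33 − 0.03125 = -33.03125 dBFS.

-33.03125 dBFS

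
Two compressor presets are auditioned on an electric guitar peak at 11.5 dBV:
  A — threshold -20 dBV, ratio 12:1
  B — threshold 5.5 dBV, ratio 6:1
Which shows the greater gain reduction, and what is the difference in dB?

A: overshoot 31.5 dB → output overshoot 2.625 dB → GR 28.875 dB.
B: overshoot 6 dB → output overshoot 1 dB → GR 5 dB.
Difference: 23.875 dB in favour of A.

A, by 23.875 dB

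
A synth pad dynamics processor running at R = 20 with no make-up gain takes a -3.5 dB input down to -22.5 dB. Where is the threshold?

Let T be the threshold. Output overshoot = (input overshoot)/R, so -22.5 − T = (-3.5 − T)/20.
20·(-22.5 − T) = -3.5 − T → 19·T = -450 − (-3.5) = -446.5.
T = -446.5/19 = -23.5 dB.

-23.5 dB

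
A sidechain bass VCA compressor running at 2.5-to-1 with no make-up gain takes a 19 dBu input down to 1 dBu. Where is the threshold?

Let T be the threshold. Output overshoot = (input overshoot)/R, so 1 − T = (19 − T)/2.5.
2.5·(1 − T) = 19 − T → 1.5·T = 2.5 − 19 = -16.5.
T = -16.5/1.5 = -11 dBu.

-11 dBu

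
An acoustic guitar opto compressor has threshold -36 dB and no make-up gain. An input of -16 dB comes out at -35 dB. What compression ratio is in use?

20:1

Input overshoot = -16 − (-36) = 20 dB; output overshoot = -35 − (-36) = 1 dB.
Ratio = 20 / 1 = 20.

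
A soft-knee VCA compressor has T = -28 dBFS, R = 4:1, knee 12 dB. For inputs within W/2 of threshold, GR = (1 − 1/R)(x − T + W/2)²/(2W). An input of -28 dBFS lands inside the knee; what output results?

-29.125 dBFS

x − T + W/2 = -28 − (-28) + 6 = 6.
GR = (1 − 1/4) × 6² / 24 = 0.75 × 36 / 24 = 1.125 dB.
Output = -28 − 1.125 = -29.125 dBFS.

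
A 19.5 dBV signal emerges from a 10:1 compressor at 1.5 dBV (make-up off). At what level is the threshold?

-0.5 dBV

Gain reduction = 19.5 − 1.5 = 18 dB; output overshoot = GR / (R − 1) = 18 / 9 = 2 dB.
Threshold = output − output overshoot = 1.5 − 2 = -0.5 dBV.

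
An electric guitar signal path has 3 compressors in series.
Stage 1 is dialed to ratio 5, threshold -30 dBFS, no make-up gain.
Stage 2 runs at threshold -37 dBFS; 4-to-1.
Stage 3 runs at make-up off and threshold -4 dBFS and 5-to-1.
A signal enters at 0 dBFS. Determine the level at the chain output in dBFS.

Stage 1: 30 dB above -30 dBFS, reduced 5:1 to 6 dB above → -24 dBFS.
Stage 2: -24 dBFS is 13 dB over -37 dBFS; at 4:1 that becomes 3.25 dB over, giving -33.75 dBFS.
Stage 3: below threshold (-33.75 ≤ -4); passes unchanged; output -33.75 dBFS.

-33.75 dBFS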